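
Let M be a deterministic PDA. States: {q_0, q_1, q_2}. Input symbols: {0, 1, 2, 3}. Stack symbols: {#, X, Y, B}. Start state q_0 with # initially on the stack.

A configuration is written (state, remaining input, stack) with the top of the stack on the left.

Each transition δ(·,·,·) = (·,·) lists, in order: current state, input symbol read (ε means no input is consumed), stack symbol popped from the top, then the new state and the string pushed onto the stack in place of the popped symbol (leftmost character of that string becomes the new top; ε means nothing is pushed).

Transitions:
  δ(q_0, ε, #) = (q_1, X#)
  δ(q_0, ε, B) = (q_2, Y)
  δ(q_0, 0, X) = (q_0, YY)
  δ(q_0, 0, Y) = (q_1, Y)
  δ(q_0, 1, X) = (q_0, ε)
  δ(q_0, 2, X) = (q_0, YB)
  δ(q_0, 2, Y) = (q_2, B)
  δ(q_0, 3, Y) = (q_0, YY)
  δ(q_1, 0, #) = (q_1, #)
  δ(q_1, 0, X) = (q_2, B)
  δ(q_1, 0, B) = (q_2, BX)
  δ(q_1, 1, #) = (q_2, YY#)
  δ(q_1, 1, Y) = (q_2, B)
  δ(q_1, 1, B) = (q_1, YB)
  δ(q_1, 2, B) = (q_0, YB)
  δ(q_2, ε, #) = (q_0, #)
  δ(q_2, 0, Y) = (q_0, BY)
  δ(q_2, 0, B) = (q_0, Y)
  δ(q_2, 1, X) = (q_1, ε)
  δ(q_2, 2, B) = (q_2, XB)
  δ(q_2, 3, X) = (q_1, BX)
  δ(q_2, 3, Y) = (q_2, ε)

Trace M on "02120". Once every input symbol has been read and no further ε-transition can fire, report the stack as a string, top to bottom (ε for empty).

(q_0, 02120, #)
  ε-move, top #: go to q_1, push X# → (q_1, 02120, X#)
  read 0, top X: go to q_2, push B → (q_2, 2120, B#)
  read 2, top B: go to q_2, push XB → (q_2, 120, XB#)
  read 1, top X: go to q_1, push ε → (q_1, 20, B#)
  read 2, top B: go to q_0, push YB → (q_0, 0, YB#)
  read 0, top Y: go to q_1, push Y → (q_1, ε, YB#)
All input consumed in state q_1 with stack YB#.

YB#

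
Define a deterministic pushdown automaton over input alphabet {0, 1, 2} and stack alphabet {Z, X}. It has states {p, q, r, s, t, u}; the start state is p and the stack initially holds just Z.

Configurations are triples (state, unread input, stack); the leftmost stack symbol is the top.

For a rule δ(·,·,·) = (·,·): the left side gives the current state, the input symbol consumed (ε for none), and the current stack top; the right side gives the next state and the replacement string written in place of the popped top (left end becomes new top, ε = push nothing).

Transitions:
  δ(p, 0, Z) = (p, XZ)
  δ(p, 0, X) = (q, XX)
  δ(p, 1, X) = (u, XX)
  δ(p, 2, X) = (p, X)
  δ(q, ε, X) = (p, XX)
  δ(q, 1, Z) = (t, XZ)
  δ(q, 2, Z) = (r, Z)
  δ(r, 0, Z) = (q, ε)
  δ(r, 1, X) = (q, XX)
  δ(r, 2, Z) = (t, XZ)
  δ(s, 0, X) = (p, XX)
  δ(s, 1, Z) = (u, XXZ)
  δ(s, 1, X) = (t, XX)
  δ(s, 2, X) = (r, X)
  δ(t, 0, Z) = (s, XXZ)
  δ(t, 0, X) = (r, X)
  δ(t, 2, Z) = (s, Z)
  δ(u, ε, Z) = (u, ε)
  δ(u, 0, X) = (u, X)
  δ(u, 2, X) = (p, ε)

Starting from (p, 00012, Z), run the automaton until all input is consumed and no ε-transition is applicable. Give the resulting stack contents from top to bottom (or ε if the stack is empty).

(p, 00012, Z)
  read 0, top Z: go to p, push XZ → (p, 0012, XZ)
  read 0, top X: go to q, push XX → (q, 012, XXZ)
  ε-move, top X: go to p, push XX → (p, 012, XXXZ)
  read 0, top X: go to q, push XX → (q, 12, XXXXZ)
  ε-move, top X: go to p, push XX → (p, 12, XXXXXZ)
  read 1, top X: go to u, push XX → (u, 2, XXXXXXZ)
  read 2, top X: go to p, push ε → (p, ε, XXXXXZ)
All input consumed in state p with stack XXXXXZ.

XXXXXZ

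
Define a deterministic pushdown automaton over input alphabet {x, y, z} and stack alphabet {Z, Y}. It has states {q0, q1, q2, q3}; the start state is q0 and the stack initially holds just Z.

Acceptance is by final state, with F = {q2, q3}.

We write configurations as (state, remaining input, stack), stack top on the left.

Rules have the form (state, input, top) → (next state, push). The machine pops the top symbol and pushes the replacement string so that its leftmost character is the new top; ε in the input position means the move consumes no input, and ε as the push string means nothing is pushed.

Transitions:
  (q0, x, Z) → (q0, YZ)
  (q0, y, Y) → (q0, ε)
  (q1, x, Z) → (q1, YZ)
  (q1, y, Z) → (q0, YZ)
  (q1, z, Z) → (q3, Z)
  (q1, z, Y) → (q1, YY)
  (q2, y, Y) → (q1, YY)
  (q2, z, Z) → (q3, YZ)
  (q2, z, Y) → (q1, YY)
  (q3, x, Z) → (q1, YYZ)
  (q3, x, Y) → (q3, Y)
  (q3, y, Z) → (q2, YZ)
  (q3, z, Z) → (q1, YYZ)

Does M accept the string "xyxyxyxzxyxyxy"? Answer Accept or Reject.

Reject

(q0, xyxyxyxzxyxyxy, Z)
  read x, top Z: go to q0, push YZ → (q0, yxyxyxzxyxyxy, YZ)
  read y, top Y: go to q0, push ε → (q0, xyxyxzxyxyxy, Z)
  read x, top Z: go to q0, push YZ → (q0, yxyxzxyxyxy, YZ)
  read y, top Y: go to q0, push ε → (q0, xyxzxyxyxy, Z)
  read x, top Z: go to q0, push YZ → (q0, yxzxyxyxy, YZ)
  read y, top Y: go to q0, push ε → (q0, xzxyxyxy, Z)
  read x, top Z: go to q0, push YZ → (q0, zxyxyxy, YZ)
No transition applies at (q0, zxyxyxy, YZ); input not fully consumed.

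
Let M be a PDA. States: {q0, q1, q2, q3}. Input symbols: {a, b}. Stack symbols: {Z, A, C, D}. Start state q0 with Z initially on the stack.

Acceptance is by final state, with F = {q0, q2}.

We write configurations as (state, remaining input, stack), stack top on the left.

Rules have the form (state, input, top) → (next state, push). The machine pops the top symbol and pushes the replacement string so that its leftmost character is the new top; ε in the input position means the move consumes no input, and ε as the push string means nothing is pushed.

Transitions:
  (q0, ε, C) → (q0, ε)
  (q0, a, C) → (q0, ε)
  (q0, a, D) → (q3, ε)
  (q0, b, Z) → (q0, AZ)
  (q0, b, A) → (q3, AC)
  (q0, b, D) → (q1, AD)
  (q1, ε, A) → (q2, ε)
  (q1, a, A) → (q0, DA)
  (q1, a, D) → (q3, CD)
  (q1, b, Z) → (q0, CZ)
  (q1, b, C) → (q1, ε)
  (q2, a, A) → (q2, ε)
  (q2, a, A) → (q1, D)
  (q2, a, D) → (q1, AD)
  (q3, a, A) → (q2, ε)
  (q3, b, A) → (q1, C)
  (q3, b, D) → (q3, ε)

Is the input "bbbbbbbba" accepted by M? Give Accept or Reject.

One accepting computation: (q0, bbbbbbbba, Z) ⊢ (q0, bbbbbbba, AZ) ⊢ (q3, bbbbbba, ACZ) ⊢ (q1, bbbbba, CCZ) ⊢ (q1, bbbba, CZ) ⊢ (q1, bbba, Z) ⊢ (q0, bba, CZ) ⊢ (q0, bba, Z) ⊢ (q0, ba, AZ) ⊢ (q3, a, ACZ) ⊢ (q2, ε, CZ)
All input consumed and state q2 ∈ F.

Accept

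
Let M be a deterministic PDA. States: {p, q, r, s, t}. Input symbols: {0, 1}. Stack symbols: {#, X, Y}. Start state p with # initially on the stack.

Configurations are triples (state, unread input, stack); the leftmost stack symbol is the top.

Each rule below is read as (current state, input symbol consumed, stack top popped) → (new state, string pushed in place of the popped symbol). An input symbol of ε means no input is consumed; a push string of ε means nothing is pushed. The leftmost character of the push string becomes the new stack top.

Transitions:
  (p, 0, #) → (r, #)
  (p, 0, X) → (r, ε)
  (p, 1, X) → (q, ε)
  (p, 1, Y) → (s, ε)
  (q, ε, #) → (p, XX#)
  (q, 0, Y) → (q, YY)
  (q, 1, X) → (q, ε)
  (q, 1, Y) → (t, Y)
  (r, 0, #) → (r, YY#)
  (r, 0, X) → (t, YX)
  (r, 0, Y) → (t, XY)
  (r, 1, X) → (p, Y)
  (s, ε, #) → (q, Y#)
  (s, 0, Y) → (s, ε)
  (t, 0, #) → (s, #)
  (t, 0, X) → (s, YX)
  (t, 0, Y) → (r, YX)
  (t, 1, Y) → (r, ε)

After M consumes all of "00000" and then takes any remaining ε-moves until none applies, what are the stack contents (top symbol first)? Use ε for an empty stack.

(p, 00000, #) ⊢ (r, 0000, #) ⊢ (r, 000, YY#) ⊢ (t, 00, XYY#) ⊢ (s, 0, YXYY#) ⊢ (s, ε, XYY#)
All input consumed in state s with stack XYY#.

XYY#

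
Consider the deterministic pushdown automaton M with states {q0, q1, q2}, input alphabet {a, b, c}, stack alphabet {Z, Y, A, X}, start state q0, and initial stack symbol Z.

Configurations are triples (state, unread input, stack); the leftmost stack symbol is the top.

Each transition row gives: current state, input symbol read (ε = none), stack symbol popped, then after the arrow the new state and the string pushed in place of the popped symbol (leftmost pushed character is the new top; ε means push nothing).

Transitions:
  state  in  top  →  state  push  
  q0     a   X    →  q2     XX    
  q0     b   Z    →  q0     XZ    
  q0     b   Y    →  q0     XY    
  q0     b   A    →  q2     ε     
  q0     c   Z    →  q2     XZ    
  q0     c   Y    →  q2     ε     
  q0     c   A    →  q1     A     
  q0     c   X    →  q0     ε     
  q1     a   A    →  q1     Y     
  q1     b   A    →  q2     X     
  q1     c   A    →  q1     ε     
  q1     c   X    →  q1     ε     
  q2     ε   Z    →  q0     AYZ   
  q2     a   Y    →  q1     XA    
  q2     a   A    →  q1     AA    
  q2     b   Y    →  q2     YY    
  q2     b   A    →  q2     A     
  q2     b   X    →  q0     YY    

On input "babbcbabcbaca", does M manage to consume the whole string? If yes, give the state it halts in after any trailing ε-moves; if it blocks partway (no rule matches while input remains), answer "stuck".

(q0, babbcbabcbaca, Z) ⊢ (q0, abbcbabcbaca, XZ) ⊢ (q2, bbcbabcbaca, XXZ) ⊢ (q0, bcbabcbaca, YYXZ) ⊢ (q0, cbabcbaca, XYYXZ) ⊢ (q0, babcbaca, YYXZ) ⊢ (q0, abcbaca, XYYXZ) ⊢ (q2, bcbaca, XXYYXZ) ⊢ (q0, cbaca, YYXYYXZ) ⊢ (q2, baca, YXYYXZ) ⊢ (q2, aca, YYXYYXZ) ⊢ (q1, ca, XAYXYYXZ) ⊢ (q1, a, AYXYYXZ) ⊢ (q1, ε, YYXYYXZ)
All input consumed; M is in state q1.

q1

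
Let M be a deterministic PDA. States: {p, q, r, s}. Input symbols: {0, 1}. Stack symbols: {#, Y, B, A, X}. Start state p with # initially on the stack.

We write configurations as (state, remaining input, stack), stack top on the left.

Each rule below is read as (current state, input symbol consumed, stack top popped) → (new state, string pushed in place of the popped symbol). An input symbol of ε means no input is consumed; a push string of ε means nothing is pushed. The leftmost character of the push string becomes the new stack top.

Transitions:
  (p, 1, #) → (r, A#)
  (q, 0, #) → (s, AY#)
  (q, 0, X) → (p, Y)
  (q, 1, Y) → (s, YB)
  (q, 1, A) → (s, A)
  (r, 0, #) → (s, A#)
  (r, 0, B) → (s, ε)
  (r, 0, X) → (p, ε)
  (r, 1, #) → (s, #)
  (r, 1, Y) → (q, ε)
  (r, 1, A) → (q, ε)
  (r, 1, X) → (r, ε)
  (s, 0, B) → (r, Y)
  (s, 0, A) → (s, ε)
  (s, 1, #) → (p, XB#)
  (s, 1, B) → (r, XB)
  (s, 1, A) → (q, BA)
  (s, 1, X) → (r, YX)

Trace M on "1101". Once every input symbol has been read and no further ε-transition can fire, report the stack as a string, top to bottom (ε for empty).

BAY#

(p, 1101, #) ⊢ (r, 101, A#) ⊢ (q, 01, #) ⊢ (s, 1, AY#) ⊢ (q, ε, BAY#)
All input consumed in state q with stack BAY#.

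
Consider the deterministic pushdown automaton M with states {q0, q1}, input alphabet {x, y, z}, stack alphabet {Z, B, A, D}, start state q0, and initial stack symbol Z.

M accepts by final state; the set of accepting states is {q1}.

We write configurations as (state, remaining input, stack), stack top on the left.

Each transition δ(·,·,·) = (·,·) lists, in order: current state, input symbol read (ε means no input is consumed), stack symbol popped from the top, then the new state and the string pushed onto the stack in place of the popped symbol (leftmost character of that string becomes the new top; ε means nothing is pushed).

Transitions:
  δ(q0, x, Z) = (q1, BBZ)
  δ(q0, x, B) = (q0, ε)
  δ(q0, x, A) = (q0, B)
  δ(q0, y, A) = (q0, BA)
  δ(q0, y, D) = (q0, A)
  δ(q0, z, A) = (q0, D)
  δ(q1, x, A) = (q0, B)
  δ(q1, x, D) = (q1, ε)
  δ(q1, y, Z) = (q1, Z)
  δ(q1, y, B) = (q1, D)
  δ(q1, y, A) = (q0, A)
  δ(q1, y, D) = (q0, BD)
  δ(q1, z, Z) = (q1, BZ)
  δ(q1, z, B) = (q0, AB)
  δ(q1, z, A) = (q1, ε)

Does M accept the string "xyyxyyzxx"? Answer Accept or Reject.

Reject

(q0, xyyxyyzxx, Z) ⊢ (q1, yyxyyzxx, BBZ) ⊢ (q1, yxyyzxx, DBZ) ⊢ (q0, xyyzxx, BDBZ) ⊢ (q0, yyzxx, DBZ) ⊢ (q0, yzxx, ABZ) ⊢ (q0, zxx, BABZ)
No transition applies at (q0, zxx, BABZ); input not fully consumed.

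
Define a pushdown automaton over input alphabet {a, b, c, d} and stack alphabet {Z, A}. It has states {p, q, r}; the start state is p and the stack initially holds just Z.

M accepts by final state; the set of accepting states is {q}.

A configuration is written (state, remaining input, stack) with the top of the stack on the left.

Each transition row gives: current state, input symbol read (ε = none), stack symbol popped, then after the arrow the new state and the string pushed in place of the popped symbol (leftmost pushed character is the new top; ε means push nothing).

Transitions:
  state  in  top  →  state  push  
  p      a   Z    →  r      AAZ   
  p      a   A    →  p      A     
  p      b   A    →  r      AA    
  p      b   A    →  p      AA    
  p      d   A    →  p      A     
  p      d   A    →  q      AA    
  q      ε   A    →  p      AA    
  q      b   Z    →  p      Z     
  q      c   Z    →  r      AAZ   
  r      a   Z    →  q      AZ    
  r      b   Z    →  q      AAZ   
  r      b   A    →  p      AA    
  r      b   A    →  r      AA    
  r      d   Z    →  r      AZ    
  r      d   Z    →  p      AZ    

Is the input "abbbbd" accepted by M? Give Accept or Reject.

Accept

One accepting computation: (p, abbbbd, Z) ⊢ (r, bbbbd, AAZ) ⊢ (p, bbbd, AAAZ) ⊢ (r, bbd, AAAAZ) ⊢ (p, bd, AAAAAZ) ⊢ (p, d, AAAAAAZ) ⊢ (q, ε, AAAAAAAZ)
All input consumed and state q ∈ F.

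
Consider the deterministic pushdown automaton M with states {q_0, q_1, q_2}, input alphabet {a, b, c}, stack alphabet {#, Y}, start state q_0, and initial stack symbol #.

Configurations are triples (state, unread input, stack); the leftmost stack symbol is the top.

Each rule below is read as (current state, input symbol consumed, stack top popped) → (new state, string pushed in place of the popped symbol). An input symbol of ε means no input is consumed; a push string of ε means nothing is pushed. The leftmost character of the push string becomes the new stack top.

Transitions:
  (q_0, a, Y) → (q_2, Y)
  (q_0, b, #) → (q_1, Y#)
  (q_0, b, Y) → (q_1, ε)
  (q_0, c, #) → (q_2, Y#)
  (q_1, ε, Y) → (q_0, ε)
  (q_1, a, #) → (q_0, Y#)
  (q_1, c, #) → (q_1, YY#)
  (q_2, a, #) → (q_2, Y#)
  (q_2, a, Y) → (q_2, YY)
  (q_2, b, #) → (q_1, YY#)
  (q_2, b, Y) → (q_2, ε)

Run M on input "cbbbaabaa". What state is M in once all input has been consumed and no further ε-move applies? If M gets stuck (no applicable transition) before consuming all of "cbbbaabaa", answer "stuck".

q_2

(q_0, cbbbaabaa, #)
  read c, top #: go to q_2, push Y# → (q_2, bbbaabaa, Y#)
  read b, top Y: go to q_2, push ε → (q_2, bbaabaa, #)
  read b, top #: go to q_1, push YY# → (q_1, baabaa, YY#)
  ε-move, top Y: go to q_0, push ε → (q_0, baabaa, Y#)
  read b, top Y: go to q_1, push ε → (q_1, aabaa, #)
  read a, top #: go to q_0, push Y# → (q_0, abaa, Y#)
  read a, top Y: go to q_2, push Y → (q_2, baa, Y#)
  read b, top Y: go to q_2, push ε → (q_2, aa, #)
  read a, top #: go to q_2, push Y# → (q_2, a, Y#)
  read a, top Y: go to q_2, push YY → (q_2, ε, YY#)
All input consumed; M is in state q_2.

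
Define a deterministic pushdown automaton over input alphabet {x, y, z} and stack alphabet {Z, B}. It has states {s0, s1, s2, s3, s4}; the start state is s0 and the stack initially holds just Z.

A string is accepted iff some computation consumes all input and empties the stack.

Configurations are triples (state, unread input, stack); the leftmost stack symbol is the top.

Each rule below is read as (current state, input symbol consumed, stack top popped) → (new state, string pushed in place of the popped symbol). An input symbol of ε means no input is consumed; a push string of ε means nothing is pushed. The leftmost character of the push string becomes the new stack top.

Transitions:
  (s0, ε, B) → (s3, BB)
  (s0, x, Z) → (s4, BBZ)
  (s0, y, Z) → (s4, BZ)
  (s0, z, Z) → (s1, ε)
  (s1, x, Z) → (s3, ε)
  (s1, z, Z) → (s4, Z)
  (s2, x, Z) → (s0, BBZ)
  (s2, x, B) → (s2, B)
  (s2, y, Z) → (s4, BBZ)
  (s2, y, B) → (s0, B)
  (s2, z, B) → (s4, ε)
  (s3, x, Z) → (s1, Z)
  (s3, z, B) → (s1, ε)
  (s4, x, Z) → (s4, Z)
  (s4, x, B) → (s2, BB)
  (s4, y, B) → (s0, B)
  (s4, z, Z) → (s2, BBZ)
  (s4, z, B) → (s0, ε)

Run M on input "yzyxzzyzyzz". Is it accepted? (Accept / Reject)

(s0, yzyxzzyzyzz, Z)
  read y, top Z: go to s4, push BZ → (s4, zyxzzyzyzz, BZ)
  read z, top B: go to s0, push ε → (s0, yxzzyzyzz, Z)
  read y, top Z: go to s4, push BZ → (s4, xzzyzyzz, BZ)
  read x, top B: go to s2, push BB → (s2, zzyzyzz, BBZ)
  read z, top B: go to s4, push ε → (s4, zyzyzz, BZ)
  read z, top B: go to s0, push ε → (s0, yzyzz, Z)
  read y, top Z: go to s4, push BZ → (s4, zyzz, BZ)
  read z, top B: go to s0, push ε → (s0, yzz, Z)
  read y, top Z: go to s4, push BZ → (s4, zz, BZ)
  read z, top B: go to s0, push ε → (s0, z, Z)
  read z, top Z: go to s1, push ε → (s1, ε, ε)
All input consumed and the stack is empty.

Accept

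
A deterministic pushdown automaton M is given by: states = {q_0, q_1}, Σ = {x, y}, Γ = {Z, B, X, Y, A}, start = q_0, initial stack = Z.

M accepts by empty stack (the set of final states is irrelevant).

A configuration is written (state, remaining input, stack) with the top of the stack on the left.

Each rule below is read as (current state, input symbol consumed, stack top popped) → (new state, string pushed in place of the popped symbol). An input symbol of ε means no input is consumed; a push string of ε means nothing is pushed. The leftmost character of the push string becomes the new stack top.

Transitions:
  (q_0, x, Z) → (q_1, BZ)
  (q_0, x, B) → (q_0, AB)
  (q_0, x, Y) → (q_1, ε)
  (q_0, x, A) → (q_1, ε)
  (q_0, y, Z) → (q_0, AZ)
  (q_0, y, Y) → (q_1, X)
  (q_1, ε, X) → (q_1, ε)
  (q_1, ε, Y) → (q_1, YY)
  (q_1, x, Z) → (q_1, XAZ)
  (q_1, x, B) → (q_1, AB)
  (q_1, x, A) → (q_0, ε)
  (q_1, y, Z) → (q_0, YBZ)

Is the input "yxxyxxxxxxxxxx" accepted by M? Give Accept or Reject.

Reject

(q_0, yxxyxxxxxxxxxx, Z)
  read y, top Z: go to q_0, push AZ → (q_0, xxyxxxxxxxxxx, AZ)
  read x, top A: go to q_1, push ε → (q_1, xyxxxxxxxxxx, Z)
  read x, top Z: go to q_1, push XAZ → (q_1, yxxxxxxxxxx, XAZ)
  ε-move, top X: go to q_1, push ε → (q_1, yxxxxxxxxxx, AZ)
No transition applies at (q_1, yxxxxxxxxxx, AZ); input not fully consumed.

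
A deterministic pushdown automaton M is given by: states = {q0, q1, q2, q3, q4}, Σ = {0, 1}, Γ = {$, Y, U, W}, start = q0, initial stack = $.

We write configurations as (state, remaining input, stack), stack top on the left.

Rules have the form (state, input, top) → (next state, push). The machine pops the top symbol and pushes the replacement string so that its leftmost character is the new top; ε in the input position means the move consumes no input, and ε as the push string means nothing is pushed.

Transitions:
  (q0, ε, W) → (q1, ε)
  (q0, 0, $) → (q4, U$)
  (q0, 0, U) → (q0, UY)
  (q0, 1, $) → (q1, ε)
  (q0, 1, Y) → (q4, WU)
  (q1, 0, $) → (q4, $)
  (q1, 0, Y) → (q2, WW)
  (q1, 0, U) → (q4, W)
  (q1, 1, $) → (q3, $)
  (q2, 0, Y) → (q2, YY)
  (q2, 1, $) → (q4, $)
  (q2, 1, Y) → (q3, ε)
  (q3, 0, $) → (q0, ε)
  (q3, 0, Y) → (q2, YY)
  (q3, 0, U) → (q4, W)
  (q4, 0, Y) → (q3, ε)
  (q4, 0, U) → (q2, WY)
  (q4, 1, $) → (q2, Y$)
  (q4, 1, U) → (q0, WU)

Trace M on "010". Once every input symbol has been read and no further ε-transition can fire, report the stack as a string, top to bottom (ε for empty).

(q0, 010, $) ⊢ (q4, 10, U$) ⊢ (q0, 0, WU$) ⊢ (q1, 0, U$) ⊢ (q4, ε, W$)
All input consumed in state q4 with stack W$.

W$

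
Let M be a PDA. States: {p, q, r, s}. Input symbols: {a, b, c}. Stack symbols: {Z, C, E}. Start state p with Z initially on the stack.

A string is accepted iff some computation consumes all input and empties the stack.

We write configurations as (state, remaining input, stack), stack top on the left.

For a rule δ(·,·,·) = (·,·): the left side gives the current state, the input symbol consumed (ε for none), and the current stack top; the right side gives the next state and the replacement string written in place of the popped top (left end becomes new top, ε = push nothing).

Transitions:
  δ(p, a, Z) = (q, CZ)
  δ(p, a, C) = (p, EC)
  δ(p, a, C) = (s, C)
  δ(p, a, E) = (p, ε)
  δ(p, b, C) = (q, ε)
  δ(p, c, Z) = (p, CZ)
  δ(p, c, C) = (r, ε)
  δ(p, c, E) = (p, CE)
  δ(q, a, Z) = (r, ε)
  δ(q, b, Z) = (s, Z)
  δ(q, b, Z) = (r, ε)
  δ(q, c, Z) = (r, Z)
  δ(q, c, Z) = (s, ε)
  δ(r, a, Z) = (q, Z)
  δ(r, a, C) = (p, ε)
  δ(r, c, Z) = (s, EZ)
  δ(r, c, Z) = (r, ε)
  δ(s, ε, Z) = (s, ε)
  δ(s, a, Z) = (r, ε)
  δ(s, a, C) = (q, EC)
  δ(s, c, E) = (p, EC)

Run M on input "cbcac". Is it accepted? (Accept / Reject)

One accepting computation: (p, cbcac, Z) ⊢ (p, bcac, CZ) ⊢ (q, cac, Z) ⊢ (r, ac, Z) ⊢ (q, c, Z) ⊢ (s, ε, ε)
All input consumed and the stack is empty.

Accept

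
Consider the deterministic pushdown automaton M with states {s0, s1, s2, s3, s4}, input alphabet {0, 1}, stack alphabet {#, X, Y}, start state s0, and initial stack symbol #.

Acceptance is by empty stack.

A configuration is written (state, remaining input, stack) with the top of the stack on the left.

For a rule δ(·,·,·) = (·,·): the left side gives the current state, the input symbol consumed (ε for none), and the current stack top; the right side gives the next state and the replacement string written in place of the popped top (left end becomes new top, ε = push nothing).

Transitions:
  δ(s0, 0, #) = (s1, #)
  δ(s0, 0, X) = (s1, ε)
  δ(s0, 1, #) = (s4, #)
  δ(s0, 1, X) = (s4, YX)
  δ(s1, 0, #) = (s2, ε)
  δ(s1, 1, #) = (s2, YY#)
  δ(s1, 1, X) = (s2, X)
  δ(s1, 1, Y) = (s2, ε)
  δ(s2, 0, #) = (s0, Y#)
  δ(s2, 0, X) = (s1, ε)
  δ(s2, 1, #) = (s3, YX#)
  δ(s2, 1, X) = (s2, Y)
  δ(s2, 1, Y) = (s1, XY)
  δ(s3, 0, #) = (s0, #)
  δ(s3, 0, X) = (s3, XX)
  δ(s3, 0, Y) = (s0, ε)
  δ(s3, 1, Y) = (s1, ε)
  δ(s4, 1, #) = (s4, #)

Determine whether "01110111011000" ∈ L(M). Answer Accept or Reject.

Accept

(s0, 01110111011000, #) ⊢ (s1, 1110111011000, #) ⊢ (s2, 110111011000, YY#) ⊢ (s1, 10111011000, XYY#) ⊢ (s2, 0111011000, XYY#) ⊢ (s1, 111011000, YY#) ⊢ (s2, 11011000, Y#) ⊢ (s1, 1011000, XY#) ⊢ (s2, 011000, XY#) ⊢ (s1, 11000, Y#) ⊢ (s2, 1000, #) ⊢ (s3, 000, YX#) ⊢ (s0, 00, X#) ⊢ (s1, 0, #) ⊢ (s2, ε, ε)
All input consumed and the stack is empty.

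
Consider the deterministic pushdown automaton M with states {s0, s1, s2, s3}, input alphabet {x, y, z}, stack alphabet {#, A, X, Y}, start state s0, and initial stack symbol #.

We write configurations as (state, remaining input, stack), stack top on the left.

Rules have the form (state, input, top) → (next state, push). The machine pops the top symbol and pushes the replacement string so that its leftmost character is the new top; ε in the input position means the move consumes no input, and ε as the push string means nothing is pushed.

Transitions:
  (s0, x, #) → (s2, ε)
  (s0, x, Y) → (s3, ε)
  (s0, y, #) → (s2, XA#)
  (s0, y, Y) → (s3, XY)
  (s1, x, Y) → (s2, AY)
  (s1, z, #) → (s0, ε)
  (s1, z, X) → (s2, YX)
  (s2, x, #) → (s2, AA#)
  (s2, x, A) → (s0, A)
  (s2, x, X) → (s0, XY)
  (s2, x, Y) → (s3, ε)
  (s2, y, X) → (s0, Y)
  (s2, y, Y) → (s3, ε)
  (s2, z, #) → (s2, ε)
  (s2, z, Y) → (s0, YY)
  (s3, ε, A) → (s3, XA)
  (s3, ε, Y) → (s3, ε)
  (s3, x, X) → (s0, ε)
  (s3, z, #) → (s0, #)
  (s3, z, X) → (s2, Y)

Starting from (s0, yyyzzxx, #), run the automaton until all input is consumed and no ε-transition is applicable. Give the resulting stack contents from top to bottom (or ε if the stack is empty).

A#

(s0, yyyzzxx, #) ⊢ (s2, yyzzxx, XA#) ⊢ (s0, yzzxx, YA#) ⊢ (s3, zzxx, XYA#) ⊢ (s2, zxx, YYA#) ⊢ (s0, xx, YYYA#) ⊢ (s3, x, YYA#) ⊢ (s3, x, YA#) ⊢ (s3, x, A#) ⊢ (s3, x, XA#) ⊢ (s0, ε, A#)
All input consumed in state s0 with stack A#.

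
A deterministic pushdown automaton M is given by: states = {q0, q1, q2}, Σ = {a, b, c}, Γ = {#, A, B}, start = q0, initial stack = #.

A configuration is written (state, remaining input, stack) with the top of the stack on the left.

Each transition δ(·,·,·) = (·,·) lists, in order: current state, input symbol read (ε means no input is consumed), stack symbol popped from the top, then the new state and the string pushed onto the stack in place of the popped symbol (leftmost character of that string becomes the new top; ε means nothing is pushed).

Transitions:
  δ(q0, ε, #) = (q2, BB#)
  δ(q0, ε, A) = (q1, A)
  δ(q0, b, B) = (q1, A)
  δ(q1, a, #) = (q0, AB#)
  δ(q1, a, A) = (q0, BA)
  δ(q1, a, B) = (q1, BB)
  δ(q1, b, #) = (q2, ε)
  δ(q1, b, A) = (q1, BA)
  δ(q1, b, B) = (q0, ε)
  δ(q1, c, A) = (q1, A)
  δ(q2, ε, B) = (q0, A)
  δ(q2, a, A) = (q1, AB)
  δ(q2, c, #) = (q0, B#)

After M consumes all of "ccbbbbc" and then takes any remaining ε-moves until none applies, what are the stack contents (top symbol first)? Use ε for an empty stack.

(q0, ccbbbbc, #)
  ε-move, top #: go to q2, push BB# → (q2, ccbbbbc, BB#)
  ε-move, top B: go to q0, push A → (q0, ccbbbbc, AB#)
  ε-move, top A: go to q1, push A → (q1, ccbbbbc, AB#)
  read c, top A: go to q1, push A → (q1, cbbbbc, AB#)
  read c, top A: go to q1, push A → (q1, bbbbc, AB#)
  read b, top A: go to q1, push BA → (q1, bbbc, BAB#)
  read b, top B: go to q0, push ε → (q0, bbc, AB#)
  ε-move, top A: go to q1, push A → (q1, bbc, AB#)
  read b, top A: go to q1, push BA → (q1, bc, BAB#)
  read b, top B: go to q0, push ε → (q0, c, AB#)
  ε-move, top A: go to q1, push A → (q1, c, AB#)
  read c, top A: go to q1, push A → (q1, ε, AB#)
All input consumed in state q1 with stack AB#.

AB#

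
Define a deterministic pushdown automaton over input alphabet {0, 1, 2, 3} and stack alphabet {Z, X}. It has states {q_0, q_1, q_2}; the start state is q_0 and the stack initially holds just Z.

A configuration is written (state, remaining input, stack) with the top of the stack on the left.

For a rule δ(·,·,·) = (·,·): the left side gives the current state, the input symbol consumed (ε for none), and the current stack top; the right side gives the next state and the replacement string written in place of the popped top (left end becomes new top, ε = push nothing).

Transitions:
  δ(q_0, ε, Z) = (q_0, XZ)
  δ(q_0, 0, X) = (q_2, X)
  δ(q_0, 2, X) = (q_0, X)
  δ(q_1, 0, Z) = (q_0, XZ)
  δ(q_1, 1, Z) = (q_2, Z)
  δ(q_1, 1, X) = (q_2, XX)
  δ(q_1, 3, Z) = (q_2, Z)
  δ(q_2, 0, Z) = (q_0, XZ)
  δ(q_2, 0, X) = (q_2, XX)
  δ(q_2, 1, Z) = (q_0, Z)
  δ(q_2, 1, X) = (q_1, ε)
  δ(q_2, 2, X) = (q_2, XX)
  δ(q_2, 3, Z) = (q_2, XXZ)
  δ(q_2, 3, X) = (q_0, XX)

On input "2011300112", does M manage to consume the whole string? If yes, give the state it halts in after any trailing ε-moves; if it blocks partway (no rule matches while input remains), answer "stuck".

q_2

(q_0, 2011300112, Z) ⊢ (q_0, 2011300112, XZ) ⊢ (q_0, 011300112, XZ) ⊢ (q_2, 11300112, XZ) ⊢ (q_1, 1300112, Z) ⊢ (q_2, 300112, Z) ⊢ (q_2, 00112, XXZ) ⊢ (q_2, 0112, XXXZ) ⊢ (q_2, 112, XXXXZ) ⊢ (q_1, 12, XXXZ) ⊢ (q_2, 2, XXXXZ) ⊢ (q_2, ε, XXXXXZ)
All input consumed; M is in state q_2.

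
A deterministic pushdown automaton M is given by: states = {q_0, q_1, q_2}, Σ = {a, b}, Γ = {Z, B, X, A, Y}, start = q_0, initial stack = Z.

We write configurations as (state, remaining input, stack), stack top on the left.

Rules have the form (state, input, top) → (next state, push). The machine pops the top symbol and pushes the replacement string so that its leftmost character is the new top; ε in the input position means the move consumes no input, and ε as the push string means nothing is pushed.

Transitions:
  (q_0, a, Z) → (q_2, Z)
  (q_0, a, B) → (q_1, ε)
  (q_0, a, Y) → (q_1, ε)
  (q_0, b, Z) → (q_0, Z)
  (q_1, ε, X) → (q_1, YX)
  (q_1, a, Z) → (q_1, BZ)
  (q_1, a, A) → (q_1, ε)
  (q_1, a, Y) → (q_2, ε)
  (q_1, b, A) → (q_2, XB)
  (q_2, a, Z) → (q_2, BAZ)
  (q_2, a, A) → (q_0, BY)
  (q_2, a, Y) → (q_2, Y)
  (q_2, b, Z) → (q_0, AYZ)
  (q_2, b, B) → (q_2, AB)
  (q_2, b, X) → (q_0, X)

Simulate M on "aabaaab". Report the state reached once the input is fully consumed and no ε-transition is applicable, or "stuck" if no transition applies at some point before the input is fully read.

(q_0, aabaaab, Z)
  read a, top Z: go to q_2, push Z → (q_2, abaaab, Z)
  read a, top Z: go to q_2, push BAZ → (q_2, baaab, BAZ)
  read b, top B: go to q_2, push AB → (q_2, aaab, ABAZ)
  read a, top A: go to q_0, push BY → (q_0, aab, BYBAZ)
  read a, top B: go to q_1, push ε → (q_1, ab, YBAZ)
  read a, top Y: go to q_2, push ε → (q_2, b, BAZ)
  read b, top B: go to q_2, push AB → (q_2, ε, ABAZ)
All input consumed; M is in state q_2.

q_2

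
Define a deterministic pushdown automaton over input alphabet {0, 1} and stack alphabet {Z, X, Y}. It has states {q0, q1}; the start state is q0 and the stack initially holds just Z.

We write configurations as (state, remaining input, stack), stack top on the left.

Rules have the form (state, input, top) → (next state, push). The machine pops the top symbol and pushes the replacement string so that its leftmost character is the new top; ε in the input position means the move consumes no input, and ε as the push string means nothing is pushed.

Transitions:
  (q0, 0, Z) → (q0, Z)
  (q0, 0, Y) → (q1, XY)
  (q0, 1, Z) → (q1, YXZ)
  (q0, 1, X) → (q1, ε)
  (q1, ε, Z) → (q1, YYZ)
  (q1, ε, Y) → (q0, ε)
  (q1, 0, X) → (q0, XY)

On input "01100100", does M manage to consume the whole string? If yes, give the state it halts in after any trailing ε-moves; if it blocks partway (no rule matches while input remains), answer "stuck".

(q0, 01100100, Z) ⊢ (q0, 1100100, Z) ⊢ (q1, 100100, YXZ) ⊢ (q0, 100100, XZ) ⊢ (q1, 00100, Z) ⊢ (q1, 00100, YYZ) ⊢ (q0, 00100, YZ) ⊢ (q1, 0100, XYZ) ⊢ (q0, 100, XYYZ) ⊢ (q1, 00, YYZ) ⊢ (q0, 00, YZ) ⊢ (q1, 0, XYZ) ⊢ (q0, ε, XYYZ)
All input consumed; M is in state q0.

q0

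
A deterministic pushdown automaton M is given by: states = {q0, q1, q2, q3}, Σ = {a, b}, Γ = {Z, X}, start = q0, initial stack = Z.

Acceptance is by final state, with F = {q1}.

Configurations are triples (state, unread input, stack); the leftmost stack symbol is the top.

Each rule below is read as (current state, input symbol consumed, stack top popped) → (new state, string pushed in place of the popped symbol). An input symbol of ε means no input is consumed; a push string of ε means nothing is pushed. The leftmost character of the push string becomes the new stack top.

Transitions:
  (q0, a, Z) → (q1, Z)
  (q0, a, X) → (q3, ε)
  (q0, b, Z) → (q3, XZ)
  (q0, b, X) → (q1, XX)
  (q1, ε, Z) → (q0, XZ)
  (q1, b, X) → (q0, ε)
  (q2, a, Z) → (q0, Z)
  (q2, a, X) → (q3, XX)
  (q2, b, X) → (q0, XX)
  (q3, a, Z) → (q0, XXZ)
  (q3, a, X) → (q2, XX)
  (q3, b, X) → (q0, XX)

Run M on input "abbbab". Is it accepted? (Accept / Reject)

Reject

(q0, abbbab, Z) ⊢ (q1, bbbab, Z) ⊢ (q0, bbbab, XZ) ⊢ (q1, bbab, XXZ) ⊢ (q0, bab, XZ) ⊢ (q1, ab, XXZ)
No transition applies at (q1, ab, XXZ); input not fully consumed.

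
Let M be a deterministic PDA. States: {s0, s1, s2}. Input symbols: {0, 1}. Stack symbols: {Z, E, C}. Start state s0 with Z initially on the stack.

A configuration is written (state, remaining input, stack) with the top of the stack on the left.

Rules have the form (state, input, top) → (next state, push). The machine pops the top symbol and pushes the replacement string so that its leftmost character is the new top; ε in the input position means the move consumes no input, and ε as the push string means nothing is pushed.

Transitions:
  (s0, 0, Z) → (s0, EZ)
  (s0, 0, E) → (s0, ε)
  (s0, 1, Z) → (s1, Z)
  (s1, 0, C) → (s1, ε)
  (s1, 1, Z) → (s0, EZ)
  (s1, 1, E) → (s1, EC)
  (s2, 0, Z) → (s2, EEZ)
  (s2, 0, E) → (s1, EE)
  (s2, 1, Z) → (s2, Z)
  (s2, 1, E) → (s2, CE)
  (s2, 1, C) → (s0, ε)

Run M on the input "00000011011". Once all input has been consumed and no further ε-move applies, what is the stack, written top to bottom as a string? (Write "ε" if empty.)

EZ

(s0, 00000011011, Z)
  read 0, top Z: go to s0, push EZ → (s0, 0000011011, EZ)
  read 0, top E: go to s0, push ε → (s0, 000011011, Z)
  read 0, top Z: go to s0, push EZ → (s0, 00011011, EZ)
  read 0, top E: go to s0, push ε → (s0, 0011011, Z)
  read 0, top Z: go to s0, push EZ → (s0, 011011, EZ)
  read 0, top E: go to s0, push ε → (s0, 11011, Z)
  read 1, top Z: go to s1, push Z → (s1, 1011, Z)
  read 1, top Z: go to s0, push EZ → (s0, 011, EZ)
  read 0, top E: go to s0, push ε → (s0, 11, Z)
  read 1, top Z: go to s1, push Z → (s1, 1, Z)
  read 1, top Z: go to s0, push EZ → (s0, ε, EZ)
All input consumed in state s0 with stack EZ.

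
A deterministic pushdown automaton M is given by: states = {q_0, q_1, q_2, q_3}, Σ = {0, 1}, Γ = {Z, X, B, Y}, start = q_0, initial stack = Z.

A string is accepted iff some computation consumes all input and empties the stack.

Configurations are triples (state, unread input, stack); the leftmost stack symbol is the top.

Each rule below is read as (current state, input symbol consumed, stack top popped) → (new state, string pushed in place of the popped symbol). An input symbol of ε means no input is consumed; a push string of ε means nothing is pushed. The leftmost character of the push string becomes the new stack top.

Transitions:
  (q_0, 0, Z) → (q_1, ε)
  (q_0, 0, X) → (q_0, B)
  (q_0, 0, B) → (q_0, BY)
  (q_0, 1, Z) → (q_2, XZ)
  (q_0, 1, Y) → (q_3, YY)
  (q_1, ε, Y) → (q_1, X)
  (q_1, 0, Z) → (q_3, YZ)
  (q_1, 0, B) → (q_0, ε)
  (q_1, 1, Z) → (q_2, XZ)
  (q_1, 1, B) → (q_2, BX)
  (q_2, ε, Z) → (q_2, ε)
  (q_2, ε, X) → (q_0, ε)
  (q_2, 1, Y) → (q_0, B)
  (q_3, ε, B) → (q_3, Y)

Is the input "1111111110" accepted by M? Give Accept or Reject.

(q_0, 1111111110, Z)
  read 1, top Z: go to q_2, push XZ → (q_2, 111111110, XZ)
  ε-move, top X: go to q_0, push ε → (q_0, 111111110, Z)
  read 1, top Z: go to q_2, push XZ → (q_2, 11111110, XZ)
  ε-move, top X: go to q_0, push ε → (q_0, 11111110, Z)
  read 1, top Z: go to q_2, push XZ → (q_2, 1111110, XZ)
  ε-move, top X: go to q_0, push ε → (q_0, 1111110, Z)
  read 1, top Z: go to q_2, push XZ → (q_2, 111110, XZ)
  ε-move, top X: go to q_0, push ε → (q_0, 111110, Z)
  read 1, top Z: go to q_2, push XZ → (q_2, 11110, XZ)
  ε-move, top X: go to q_0, push ε → (q_0, 11110, Z)
  read 1, top Z: go to q_2, push XZ → (q_2, 1110, XZ)
  ε-move, top X: go to q_0, push ε → (q_0, 1110, Z)
  read 1, top Z: go to q_2, push XZ → (q_2, 110, XZ)
  ε-move, top X: go to q_0, push ε → (q_0, 110, Z)
  read 1, top Z: go to q_2, push XZ → (q_2, 10, XZ)
  ε-move, top X: go to q_0, push ε → (q_0, 10, Z)
  read 1, top Z: go to q_2, push XZ → (q_2, 0, XZ)
  ε-move, top X: go to q_0, push ε → (q_0, 0, Z)
  read 0, top Z: go to q_1, push ε → (q_1, ε, ε)
All input consumed and the stack is empty.

Accept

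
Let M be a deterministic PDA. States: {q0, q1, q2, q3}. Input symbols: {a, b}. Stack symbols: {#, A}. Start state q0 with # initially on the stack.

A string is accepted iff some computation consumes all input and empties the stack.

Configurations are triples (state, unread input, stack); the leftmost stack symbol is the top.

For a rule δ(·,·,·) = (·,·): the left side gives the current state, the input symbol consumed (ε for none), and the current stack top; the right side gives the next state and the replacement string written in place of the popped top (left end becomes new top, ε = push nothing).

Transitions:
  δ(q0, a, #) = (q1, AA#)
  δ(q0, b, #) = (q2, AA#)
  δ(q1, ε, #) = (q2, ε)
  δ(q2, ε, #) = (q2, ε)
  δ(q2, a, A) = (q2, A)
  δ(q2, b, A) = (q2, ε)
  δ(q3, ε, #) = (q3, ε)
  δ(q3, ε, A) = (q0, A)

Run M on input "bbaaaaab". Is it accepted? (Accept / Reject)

(q0, bbaaaaab, #) ⊢ (q2, baaaaab, AA#) ⊢ (q2, aaaaab, A#) ⊢ (q2, aaaab, A#) ⊢ (q2, aaab, A#) ⊢ (q2, aab, A#) ⊢ (q2, ab, A#) ⊢ (q2, b, A#) ⊢ (q2, ε, #) ⊢ (q2, ε, ε)
All input consumed and the stack is empty.

Accept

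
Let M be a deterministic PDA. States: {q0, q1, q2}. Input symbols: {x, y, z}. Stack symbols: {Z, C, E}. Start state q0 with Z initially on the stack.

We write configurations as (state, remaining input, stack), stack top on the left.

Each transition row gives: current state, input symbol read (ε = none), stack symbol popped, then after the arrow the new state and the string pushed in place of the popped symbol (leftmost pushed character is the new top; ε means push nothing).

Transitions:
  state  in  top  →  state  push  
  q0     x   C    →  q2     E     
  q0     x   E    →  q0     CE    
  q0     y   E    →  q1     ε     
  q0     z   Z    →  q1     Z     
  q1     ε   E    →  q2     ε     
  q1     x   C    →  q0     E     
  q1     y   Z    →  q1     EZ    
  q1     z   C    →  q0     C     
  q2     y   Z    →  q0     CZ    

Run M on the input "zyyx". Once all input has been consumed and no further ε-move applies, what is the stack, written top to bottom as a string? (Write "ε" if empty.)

(q0, zyyx, Z)
  read z, top Z: go to q1, push Z → (q1, yyx, Z)
  read y, top Z: go to q1, push EZ → (q1, yx, EZ)
  ε-move, top E: go to q2, push ε → (q2, yx, Z)
  read y, top Z: go to q0, push CZ → (q0, x, CZ)
  read x, top C: go to q2, push E → (q2, ε, EZ)
All input consumed in state q2 with stack EZ.

EZ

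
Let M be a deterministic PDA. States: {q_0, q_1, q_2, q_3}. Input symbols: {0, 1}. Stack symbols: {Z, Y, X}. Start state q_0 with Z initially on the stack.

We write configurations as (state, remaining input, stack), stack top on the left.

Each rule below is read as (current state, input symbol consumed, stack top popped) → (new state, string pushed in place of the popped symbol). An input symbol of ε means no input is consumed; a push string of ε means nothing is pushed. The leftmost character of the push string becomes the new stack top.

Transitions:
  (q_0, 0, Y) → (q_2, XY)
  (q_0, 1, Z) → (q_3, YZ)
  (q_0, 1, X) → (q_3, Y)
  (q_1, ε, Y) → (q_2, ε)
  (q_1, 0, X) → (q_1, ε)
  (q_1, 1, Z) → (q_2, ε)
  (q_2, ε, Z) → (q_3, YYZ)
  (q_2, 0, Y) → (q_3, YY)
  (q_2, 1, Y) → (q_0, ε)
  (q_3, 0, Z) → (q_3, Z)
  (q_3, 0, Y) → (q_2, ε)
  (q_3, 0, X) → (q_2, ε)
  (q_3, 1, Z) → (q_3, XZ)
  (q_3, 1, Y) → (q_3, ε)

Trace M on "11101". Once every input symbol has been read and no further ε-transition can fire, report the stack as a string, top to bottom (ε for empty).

YZ

(q_0, 11101, Z) ⊢ (q_3, 1101, YZ) ⊢ (q_3, 101, Z) ⊢ (q_3, 01, XZ) ⊢ (q_2, 1, Z) ⊢ (q_3, 1, YYZ) ⊢ (q_3, ε, YZ)
All input consumed in state q_3 with stack YZ.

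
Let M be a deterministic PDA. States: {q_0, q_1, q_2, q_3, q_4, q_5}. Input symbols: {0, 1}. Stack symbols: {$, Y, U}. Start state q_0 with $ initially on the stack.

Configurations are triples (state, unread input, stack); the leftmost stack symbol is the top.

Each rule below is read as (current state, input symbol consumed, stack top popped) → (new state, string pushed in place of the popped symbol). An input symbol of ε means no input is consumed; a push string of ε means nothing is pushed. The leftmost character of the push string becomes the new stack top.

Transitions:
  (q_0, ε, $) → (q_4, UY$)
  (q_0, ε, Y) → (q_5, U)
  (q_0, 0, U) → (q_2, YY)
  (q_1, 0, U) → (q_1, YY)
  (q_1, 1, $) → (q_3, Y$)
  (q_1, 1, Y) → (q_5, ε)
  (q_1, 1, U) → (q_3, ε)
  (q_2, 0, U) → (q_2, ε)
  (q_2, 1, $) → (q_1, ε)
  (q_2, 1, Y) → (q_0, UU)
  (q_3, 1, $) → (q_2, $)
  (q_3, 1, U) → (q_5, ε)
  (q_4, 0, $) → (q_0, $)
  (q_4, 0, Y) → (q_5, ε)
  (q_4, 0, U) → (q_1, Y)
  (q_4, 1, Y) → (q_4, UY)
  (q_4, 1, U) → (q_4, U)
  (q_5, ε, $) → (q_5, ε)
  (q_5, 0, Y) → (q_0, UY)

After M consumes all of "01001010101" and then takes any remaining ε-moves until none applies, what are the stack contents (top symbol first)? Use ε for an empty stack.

(q_0, 01001010101, $) ⊢ (q_4, 01001010101, UY$) ⊢ (q_1, 1001010101, YY$) ⊢ (q_5, 001010101, Y$) ⊢ (q_0, 01010101, UY$) ⊢ (q_2, 1010101, YYY$) ⊢ (q_0, 010101, UUYY$) ⊢ (q_2, 10101, YYUYY$) ⊢ (q_0, 0101, UUYUYY$) ⊢ (q_2, 101, YYUYUYY$) ⊢ (q_0, 01, UUYUYUYY$) ⊢ (q_2, 1, YYUYUYUYY$) ⊢ (q_0, ε, UUYUYUYUYY$)
All input consumed in state q_0 with stack UUYUYUYUYY$.

UUYUYUYUYY$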